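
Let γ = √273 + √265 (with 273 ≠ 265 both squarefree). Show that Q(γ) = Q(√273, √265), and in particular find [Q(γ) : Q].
[Q(γ) : Q] = 4 (equivalently, Q(γ) = Q(√273, √265))

Obviously Q(γ) ⊆ Q(√273, √265), and [Q(√273, √265):Q] = 4 (since 273, 265 are distinct squarefree integers > 1 with 72345 not a perfect square). To show equality we compute the minimal polynomial of γ. From γ = √273 + √265: γ^2 = 273 + 2√(72345) + 265 = 538 + 2√(72345), so γ^2 - 538 = 2√(72345); squaring, (γ^2 - 538)^2 = 4·72345, i.e. γ^4 - 1076γ^2 + 289444 - 289380 = 0, i.e. γ^4 - 1076γ^2 + 64 = 0. So γ is a root of x^4 - 1076x^2 + 64. This polynomial is irreducible over Q: it has no rational root (each ±√273 ± √265 is irrational), and any factorization into two quadratics over Q would force √(72345) ∈ Q (pairing opposite roots) or √273, √265 ∈ Q (other pairings), all impossible. Hence [Q(γ):Q] = 4 = [Q(√273, √265):Q], so Q(γ) = Q(√273, √265).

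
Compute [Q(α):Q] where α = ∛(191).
[Q(α):Q] = 3

The minimal polynomial of α is x^3 - 191, irreducible over Q since 191 is not a perfect cube (so x^3 - 191 has no rational root). Hence [Q(α):Q] = deg(m_α) = 3.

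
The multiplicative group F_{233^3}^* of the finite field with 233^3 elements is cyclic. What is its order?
|F_{233^3}^*| = 12649336

F_{233^3} has 233^3 = 12649337 elements; its multiplicative group consists of all nonzero elements, so |F_{233^3}^*| = 12649337 - 1 = 12649336. (It is cyclic since any finite subgroup of the multiplicative group of a field is cyclic.)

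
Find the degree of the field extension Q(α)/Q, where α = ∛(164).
[Q(α):Q] = 3

The minimal polynomial of α is x^3 - 164, irreducible over Q since 164 is not a perfect cube (so x^3 - 164 has no rational root). Hence [Q(α):Q] = deg(m_α) = 3.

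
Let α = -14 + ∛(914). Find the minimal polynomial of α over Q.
m_α(x) = x^3 + 42x^2 + 588x + 1830

Set β = α + 14 = ∛(914), so β^3 = 914. Then (α + 14)^3 - 914 = 0, i.e. α is a root of g(x) = (x + 14)^3 - 914 = x^3 + 42x^2 + 588x + 1830. Since g(x) = h(x + 14) where h(x) = x^3 - 914, and h is irreducible over Q (because 914 is not a perfect cube, so h has no rational root, and a monic cubic with no rational root is irreducible), g is also irreducible (irreducibility is preserved under the substitution x → x + 14). Hence m_α(x) = x^3 + 42x^2 + 588x + 1830.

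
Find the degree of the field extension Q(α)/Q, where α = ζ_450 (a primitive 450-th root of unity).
[Q(α):Q] = 120

The minimal polynomial of ζ_450 over Q is the 450-th cyclotomic polynomial Φ_450(x), which is irreducible over Q and has degree φ(450) = 120. Hence [Q(α):Q] = φ(450) = 120.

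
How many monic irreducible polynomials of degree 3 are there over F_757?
There are 144599112 monic irreducible polynomials of degree 3 over F_757

Each element of F_{757^3} that lies in no proper subfield is a root of exactly one monic irreducible of degree 3 over F_757, and each such polynomial has 3 distinct roots in F_{757^3}. By Möbius inversion the count is N_757(3) = (1/3) Σ_{d|3} μ(3/d) · 757^d = (1/3)(μ(3)·757^1 + μ(1)·757^3) = 433797336/3 = 144599112.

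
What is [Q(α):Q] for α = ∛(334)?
[Q(α):Q] = 3

The minimal polynomial of α is x^3 - 334, irreducible over Q since 334 is not a perfect cube (so x^3 - 334 has no rational root). Hence [Q(α):Q] = deg(m_α) = 3.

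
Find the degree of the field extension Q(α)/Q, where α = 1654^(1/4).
[Q(α):Q] = 4

α is a root of x^4 - 1654. By Eisenstein's criterion at the prime p = 2 (which divides the constant term 1654 but p^2 = 4 does not, since 1654 is squarefree), x^4 - 1654 is irreducible over Q. Hence [Q(α):Q] = 4.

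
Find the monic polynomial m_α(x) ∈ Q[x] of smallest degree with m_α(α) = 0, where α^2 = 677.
m_α(x) = x^2 - 677

α satisfies α^2 - 677 = 0, so x^2 - 677 annihilates α. Since d = 677 is squarefree and ≠ 1, it is not a perfect square in Q, so x^2 - 677 has no rational root and is therefore irreducible over Q (a degree-2 polynomial over a field is irreducible iff it has no root). Hence m_α(x) = x^2 - 677.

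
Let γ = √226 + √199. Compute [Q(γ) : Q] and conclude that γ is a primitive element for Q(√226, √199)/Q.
[Q(γ) : Q] = 4 (equivalently, Q(γ) = Q(√226, √199))

Obviously Q(γ) ⊆ Q(√226, √199), and [Q(√226, √199):Q] = 4 (since 226, 199 are distinct squarefree integers > 1 with 44974 not a perfect square). To show equality we compute the minimal polynomial of γ. From γ = √226 + √199: γ^2 = 226 + 2√(44974) + 199 = 425 + 2√(44974), so γ^2 - 425 = 2√(44974); squaring, (γ^2 - 425)^2 = 4·44974, i.e. γ^4 - 850γ^2 + 180625 - 179896 = 0, i.e. γ^4 - 850γ^2 + 729 = 0. So γ is a root of x^4 - 850x^2 + 729. This polynomial is irreducible over Q: it has no rational root (each ±√226 ± √199 is irrational), and any factorization into two quadratics over Q would force √(44974) ∈ Q (pairing opposite roots) or √226, √199 ∈ Q (other pairings), all impossible. Hence [Q(γ):Q] = 4 = [Q(√226, √199):Q], so Q(γ) = Q(√226, √199).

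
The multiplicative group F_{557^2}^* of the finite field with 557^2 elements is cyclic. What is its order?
|F_{557^2}^*| = 310248

F_{557^2} has 557^2 = 310249 elements; its multiplicative group consists of all nonzero elements, so |F_{557^2}^*| = 310249 - 1 = 310248. (It is cyclic since any finite subgroup of the multiplicative group of a field is cyclic.)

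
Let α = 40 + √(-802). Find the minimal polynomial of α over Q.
m_α(x) = x^2 - 80x + 2402

From α - 40 = √(-802), squaring gives (α - 40)^2 = -802, i.e. α^2 - 80α + 1600 = -802, so α^2 - 80α + 2402 = 0. The discriminant of x^2 - 80x + 2402 is (-80)^2 - 4·(2402) = 6400 - 9608 = -3208, and 4·(-802) is not a perfect square in Q since -802 is squarefree and ≠ 1. Hence x^2 - 80x + 2402 is irreducible over Q and is the minimal polynomial of α.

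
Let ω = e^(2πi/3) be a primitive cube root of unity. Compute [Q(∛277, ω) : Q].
[Q(∛277, ω) : Q] = 6

[Q(∛277):Q] = 3 (min poly x^3 - 277, irreducible since 277 is not a perfect cube). [Q(ω):Q] = 2 (min poly x^2 + x + 1). Since Q(∛277) ⊂ R and ω ∉ R, we have ω ∉ Q(∛277), so x^2 + x + 1 remains irreducible over Q(∛277) and [Q(∛277, ω) : Q(∛277)] = 2. By the tower law, [Q(∛277, ω) : Q] = 3 · 2 = 6. (In fact Q(∛277, ω) is the splitting field of x^3 - 277 over Q.)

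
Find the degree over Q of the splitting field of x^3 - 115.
[K : Q] = 6

The roots of x^3 - 115 are ∛115, ω∛115, ω^2∛115 where ω = e^(2πi/3) is a primitive cube root of unity, so K = Q(∛115, ω). Now [Q(∛115):Q] = 3 (since 115 is not a perfect cube, x^3 - 115 is irreducible) and [Q(ω):Q] = 2. Both 2 and 3 divide [K:Q], and [K:Q] ≤ 3·2 = 6, so [K:Q] = 6. (Equivalently: Q(∛115) ⊂ R but ω ∉ R, so [K : Q(∛115)] = 2.)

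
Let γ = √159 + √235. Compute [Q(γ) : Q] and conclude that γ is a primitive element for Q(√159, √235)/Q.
[Q(γ) : Q] = 4 (equivalently, Q(γ) = Q(√159, √235))

Obviously Q(γ) ⊆ Q(√159, √235), and [Q(√159, √235):Q] = 4 (since 159, 235 are distinct squarefree integers > 1 with 37365 not a perfect square). To show equality we compute the minimal polynomial of γ. From γ = √159 + √235: γ^2 = 159 + 2√(37365) + 235 = 394 + 2√(37365), so γ^2 - 394 = 2√(37365); squaring, (γ^2 - 394)^2 = 4·37365, i.e. γ^4 - 788γ^2 + 155236 - 149460 = 0, i.e. γ^4 - 788γ^2 + 5776 = 0. So γ is a root of x^4 - 788x^2 + 5776. This polynomial is irreducible over Q: it has no rational root (each ±√159 ± √235 is irrational), and any factorization into two quadratics over Q would force √(37365) ∈ Q (pairing opposite roots) or √159, √235 ∈ Q (other pairings), all impossible. Hence [Q(γ):Q] = 4 = [Q(√159, √235):Q], so Q(γ) = Q(√159, √235).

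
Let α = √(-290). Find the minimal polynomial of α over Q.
m_α(x) = x^2 + 290

α satisfies α^2 + 290 = 0, so x^2 + 290 annihilates α. Since d = -290 is squarefree and ≠ 1, it is not a perfect square in Q, so x^2 + 290 has no rational root and is therefore irreducible over Q (a degree-2 polynomial over a field is irreducible iff it has no root). Hence m_α(x) = x^2 + 290.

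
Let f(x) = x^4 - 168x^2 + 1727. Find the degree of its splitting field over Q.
[K : Q] = 4

Solving the quadratic in x^2: x^2 = (168 ± √(168^2 - 4·1727))/2 = (168 ± √21316)/2 = (168 ± 146)/2, giving x^2 = 11 or x^2 = 157. So f(x) = (x^2 - 11)(x^2 - 157) and the roots of f are ±√11, ±√157. Hence the splitting field is K = Q(√11, √157). Since 11 and 157 are distinct squarefree integers > 1, their product 1727 is not a perfect square, so √157 ∉ Q(√11). By the tower law [K:Q] = [Q(√11,√157):Q(√11)] · [Q(√11):Q] = 2 · 2 = 4.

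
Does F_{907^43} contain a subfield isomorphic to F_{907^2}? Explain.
No: F_{907^2} is not a subfield of F_{907^43}

F_{p^m} embeds in F_{p^n} iff m | n. Here 2 ∤ 43 (since 43 = 21·2 + 1 with remainder 1 ≠ 0), so F_{907^2} is not a subfield of F_{907^43}. Equivalently: if it were, the tower law would give 2 = [F_{907^2}:F_907] dividing [F_{907^43}:F_907] = 43, contradiction.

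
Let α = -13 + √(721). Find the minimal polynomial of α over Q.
m_α(x) = x^2 + 26x - 552

From α + 13 = √(721), squaring gives (α + 13)^2 = 721, i.e. α^2 + 26α + 169 = 721, so α^2 + 26α - 552 = 0. The discriminant of x^2 + 26x - 552 is (26)^2 - 4·(-552) = 676 + 2208 = 2884, and 4·(721) is not a perfect square in Q since 721 is squarefree and ≠ 1. Hence x^2 + 26x - 552 is irreducible over Q and is the minimal polynomial of α.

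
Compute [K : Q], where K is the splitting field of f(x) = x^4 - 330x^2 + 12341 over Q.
[K : Q] = 4

Solving the quadratic in x^2: x^2 = (330 ± √(330^2 - 4·12341))/2 = (330 ± √59536)/2 = (330 ± 244)/2, giving x^2 = 287 or x^2 = 43. So f(x) = (x^2 - 287)(x^2 - 43) and the roots of f are ±√287, ±√43. Hence the splitting field is K = Q(√287, √43). Since 287 and 43 are distinct squarefree integers > 1, their product 12341 is not a perfect square, so √43 ∉ Q(√287). By the tower law [K:Q] = [Q(√287,√43):Q(√287)] · [Q(√287):Q] = 2 · 2 = 4.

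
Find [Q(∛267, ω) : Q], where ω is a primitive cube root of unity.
[Q(∛267, ω) : Q] = 6

[Q(∛267):Q] = 3 (min poly x^3 - 267, irreducible since 267 is not a perfect cube). [Q(ω):Q] = 2 (min poly x^2 + x + 1). Since Q(∛267) ⊂ R and ω ∉ R, we have ω ∉ Q(∛267), so x^2 + x + 1 remains irreducible over Q(∛267) and [Q(∛267, ω) : Q(∛267)] = 2. By the tower law, [Q(∛267, ω) : Q] = 3 · 2 = 6. (In fact Q(∛267, ω) is the splitting field of x^3 - 267 over Q.)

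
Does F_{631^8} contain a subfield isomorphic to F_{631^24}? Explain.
No: F_{631^24} is not a subfield of F_{631^8}

F_{p^m} embeds in F_{p^n} iff m | n. Here 24 ∤ 8 (since 8 = 0·24 + 8 with remainder 8 ≠ 0), so F_{631^24} is not a subfield of F_{631^8}. Equivalently: if it were, the tower law would give 24 = [F_{631^24}:F_631] dividing [F_{631^8}:F_631] = 8, contradiction.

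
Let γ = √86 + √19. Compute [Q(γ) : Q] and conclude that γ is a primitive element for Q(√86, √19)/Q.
[Q(γ) : Q] = 4 (equivalently, Q(γ) = Q(√86, √19))

Obviously Q(γ) ⊆ Q(√86, √19), and [Q(√86, √19):Q] = 4 (since 86, 19 are distinct squarefree integers > 1 with 1634 not a perfect square). To show equality we compute the minimal polynomial of γ. From γ = √86 + √19: γ^2 = 86 + 2√(1634) + 19 = 105 + 2√(1634), so γ^2 - 105 = 2√(1634); squaring, (γ^2 - 105)^2 = 4·1634, i.e. γ^4 - 210γ^2 + 11025 - 6536 = 0, i.e. γ^4 - 210γ^2 + 4489 = 0. So γ is a root of x^4 - 210x^2 + 4489. This polynomial is irreducible over Q: it has no rational root (each ±√86 ± √19 is irrational), and any factorization into two quadratics over Q would force √(1634) ∈ Q (pairing opposite roots) or √86, √19 ∈ Q (other pairings), all impossible. Hence [Q(γ):Q] = 4 = [Q(√86, √19):Q], so Q(γ) = Q(√86, √19).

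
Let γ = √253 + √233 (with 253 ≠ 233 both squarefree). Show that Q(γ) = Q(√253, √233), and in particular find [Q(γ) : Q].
[Q(γ) : Q] = 4 (equivalently, Q(γ) = Q(√253, √233))

Obviously Q(γ) ⊆ Q(√253, √233), and [Q(√253, √233):Q] = 4 (since 253, 233 are distinct squarefree integers > 1 with 58949 not a perfect square). To show equality we compute the minimal polynomial of γ. From γ = √253 + √233: γ^2 = 253 + 2√(58949) + 233 = 486 + 2√(58949), so γ^2 - 486 = 2√(58949); squaring, (γ^2 - 486)^2 = 4·58949, i.e. γ^4 - 972γ^2 + 236196 - 235796 = 0, i.e. γ^4 - 972γ^2 + 400 = 0. So γ is a root of x^4 - 972x^2 + 400. This polynomial is irreducible over Q: it has no rational root (each ±√253 ± √233 is irrational), and any factorization into two quadratics over Q would force √(58949) ∈ Q (pairing opposite roots) or √253, √233 ∈ Q (other pairings), all impossible. Hence [Q(γ):Q] = 4 = [Q(√253, √233):Q], so Q(γ) = Q(√253, √233).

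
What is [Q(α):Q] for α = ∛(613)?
[Q(α):Q] = 3

The minimal polynomial of α is x^3 - 613, irreducible over Q since 613 is not a perfect cube (so x^3 - 613 has no rational root). Hence [Q(α):Q] = deg(m_α) = 3.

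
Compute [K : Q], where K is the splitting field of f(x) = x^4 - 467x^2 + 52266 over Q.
[K : Q] = 4

Solving the quadratic in x^2: x^2 = (467 ± √(467^2 - 4·52266))/2 = (467 ± √9025)/2 = (467 ± 95)/2, giving x^2 = 186 or x^2 = 281. So f(x) = (x^2 - 186)(x^2 - 281) and the roots of f are ±√186, ±√281. Hence the splitting field is K = Q(√186, √281). Since 186 and 281 are distinct squarefree integers > 1, their product 52266 is not a perfect square, so √281 ∉ Q(√186). By the tower law [K:Q] = [Q(√186,√281):Q(√186)] · [Q(√186):Q] = 2 · 2 = 4.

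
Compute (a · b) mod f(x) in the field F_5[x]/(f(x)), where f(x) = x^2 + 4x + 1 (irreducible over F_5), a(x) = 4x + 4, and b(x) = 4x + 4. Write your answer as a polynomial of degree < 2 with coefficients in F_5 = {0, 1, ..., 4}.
a · b ≡ 3x (mod f(x))

Multiply in F_5[x]: a(x)·b(x) = (4x + 4)·(4x + 4) = x^2 + 2x + 1. This has degree ≥ 2, so divide by f(x) over F_5: x^2 + 2x + 1 = (1)·(x^2 + 4x + 1) + (3x). Hence a·b ≡ 3x (mod f). (F_5[x]/(f) is a field with 5^2 = 25 elements since f is irreducible of degree 2.)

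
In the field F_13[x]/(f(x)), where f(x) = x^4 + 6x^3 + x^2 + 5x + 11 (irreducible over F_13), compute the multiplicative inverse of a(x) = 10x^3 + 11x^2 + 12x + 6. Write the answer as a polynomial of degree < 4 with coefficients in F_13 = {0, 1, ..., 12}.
a(x)^(-1) ≡ x^3 + 6x^2 + x + 7 (mod f(x))

Since f is irreducible over F_13, F_13[x]/(f) is a field and a(x) ≠ 0 has an inverse. Apply the extended Euclidean algorithm to f(x) and a(x) in F_13[x]: f(x) = (4x + 4)·a(x) + (11x);  a(x) = (8x^2 + x + 7)·(11x) + (6). The last nonzero remainder is the constant 6 = gcd(f, a) in F_13. Back-substituting through the division chain expresses 6 = s(x)·a(x) + t(x)·f(x) with s(x) ≡ 6x^3 + 10x^2 + 6x + 3 (mod f), so (6x^3 + 10x^2 + 6x + 3)·a(x) ≡ 6 (mod f). Multiplying by 6^(-1) ≡ 11 in F_13 gives a(x)^(-1) ≡ 11·(6x^3 + 10x^2 + 6x + 3) ≡ x^3 + 6x^2 + x + 7 (mod f). Check: (10x^3 + 11x^2 + 12x + 6)·(x^3 + 6x^2 + x + 7) = 10x^6 + 6x^5 + 10x^4 + 3x^3 + 8x^2 + 12x + 3 ≡ 1 (mod x^4 + 6x^3 + x^2 + 5x + 11).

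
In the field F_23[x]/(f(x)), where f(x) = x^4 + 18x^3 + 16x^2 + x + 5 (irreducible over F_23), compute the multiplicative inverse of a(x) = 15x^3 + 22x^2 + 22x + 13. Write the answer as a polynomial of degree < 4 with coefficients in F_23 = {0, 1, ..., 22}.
a(x)^(-1) ≡ 2x^3 + 13x^2 + 20x + 15 (mod f(x))

Since f is irreducible over F_23, F_23[x]/(f) is a field and a(x) ≠ 0 has an inverse. Apply the extended Euclidean algorithm to f(x) and a(x) in F_23[x]: f(x) = (20x + 1)·a(x) + (14x^2 + 18x + 15);  a(x) = (6x + 7)·(14x^2 + 18x + 15) + (13x);  (14x^2 + 18x + 15) = (17x + 12)·(13x) + (15). The last nonzero remainder is the constant 15 = gcd(f, a) in F_23. Back-substituting through the division chain expresses 15 = s(x)·a(x) + t(x)·f(x) with s(x) ≡ 7x^3 + 11x^2 + x + 18 (mod f), so (7x^3 + 11x^2 + x + 18)·a(x) ≡ 15 (mod f). Multiplying by 15^(-1) ≡ 20 in F_23 gives a(x)^(-1) ≡ 20·(7x^3 + 11x^2 + x + 18) ≡ 2x^3 + 13x^2 + 20x + 15 (mod f). Check: (15x^3 + 22x^2 + 22x + 13)·(2x^3 + 13x^2 + 20x + 15) = 7x^6 + 9x^5 + 9x^4 + 11x^3 + 19x^2 + 15x + 11 ≡ 1 (mod x^4 + 18x^3 + 16x^2 + x + 5).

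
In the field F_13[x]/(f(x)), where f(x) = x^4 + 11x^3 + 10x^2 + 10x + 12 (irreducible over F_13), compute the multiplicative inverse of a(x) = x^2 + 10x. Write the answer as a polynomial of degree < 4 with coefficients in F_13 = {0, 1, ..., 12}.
a(x)^(-1) ≡ x^3 + 2x^2 + x + 10 (mod f(x))

Since f is irreducible over F_13, F_13[x]/(f) is a field and a(x) ≠ 0 has an inverse. Apply the extended Euclidean algorithm to f(x) and a(x) in F_13[x]: f(x) = (x^2 + x)·a(x) + (10x + 12);  a(x) = (4x + 4)·(10x + 12) + (4). The last nonzero remainder is the constant 4 = gcd(f, a) in F_13. Back-substituting through the division chain expresses 4 = s(x)·a(x) + t(x)·f(x) with s(x) ≡ 4x^3 + 8x^2 + 4x + 1 (mod f), so (4x^3 + 8x^2 + 4x + 1)·a(x) ≡ 4 (mod f). Multiplying by 4^(-1) ≡ 10 in F_13 gives a(x)^(-1) ≡ 10·(4x^3 + 8x^2 + 4x + 1) ≡ x^3 + 2x^2 + x + 10 (mod f). Check: (x^2 + 10x)·(x^3 + 2x^2 + x + 10) = x^5 + 12x^4 + 8x^3 + 7x^2 + 9x ≡ 1 (mod x^4 + 11x^3 + 10x^2 + 10x + 12).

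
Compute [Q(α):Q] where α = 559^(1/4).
[Q(α):Q] = 4

α is a root of x^4 - 559. By Eisenstein's criterion at the prime p = 13 (which divides the constant term 559 but p^2 = 169 does not, since 559 is squarefree), x^4 - 559 is irreducible over Q. Hence [Q(α):Q] = 4.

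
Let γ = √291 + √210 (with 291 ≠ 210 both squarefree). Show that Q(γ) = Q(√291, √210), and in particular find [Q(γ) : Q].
[Q(γ) : Q] = 4 (equivalently, Q(γ) = Q(√291, √210))

Obviously Q(γ) ⊆ Q(√291, √210), and [Q(√291, √210):Q] = 4 (since 291, 210 are distinct squarefree integers > 1 with 61110 not a perfect square). To show equality we compute the minimal polynomial of γ. From γ = √291 + √210: γ^2 = 291 + 2√(61110) + 210 = 501 + 2√(61110), so γ^2 - 501 = 2√(61110); squaring, (γ^2 - 501)^2 = 4·61110, i.e. γ^4 - 1002γ^2 + 251001 - 244440 = 0, i.e. γ^4 - 1002γ^2 + 6561 = 0. So γ is a root of x^4 - 1002x^2 + 6561. This polynomial is irreducible over Q: it has no rational root (each ±√291 ± √210 is irrational), and any factorization into two quadratics over Q would force √(61110) ∈ Q (pairing opposite roots) or √291, √210 ∈ Q (other pairings), all impossible. Hence [Q(γ):Q] = 4 = [Q(√291, √210):Q], so Q(γ) = Q(√291, √210).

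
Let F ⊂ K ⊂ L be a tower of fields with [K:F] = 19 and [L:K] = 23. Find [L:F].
[L:F] = 437

The tower law says that for any tower of field extensions F ⊂ K ⊂ L with finite degrees, [L:F] = [L:K] · [K:F]. Here this gives [L:F] = 23 · 19 = 437.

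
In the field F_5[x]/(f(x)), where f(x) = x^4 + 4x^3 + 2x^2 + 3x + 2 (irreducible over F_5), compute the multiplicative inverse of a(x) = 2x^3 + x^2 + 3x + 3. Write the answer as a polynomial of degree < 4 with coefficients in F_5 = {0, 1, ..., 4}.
a(x)^(-1) ≡ 4x + 4 (mod f(x))

Since f is irreducible over F_5, F_5[x]/(f) is a field and a(x) ≠ 0 has an inverse. Apply the extended Euclidean algorithm to f(x) and a(x) in F_5[x]: f(x) = (3x + 3)·a(x) + (3). The last nonzero remainder is the constant 3 = gcd(f, a) in F_5. Back-substituting through the division chain expresses 3 = s(x)·a(x) + t(x)·f(x) with s(x) ≡ 2x + 2 (mod f), so (2x + 2)·a(x) ≡ 3 (mod f). Multiplying by 3^(-1) ≡ 2 in F_5 gives a(x)^(-1) ≡ 2·(2x + 2) ≡ 4x + 4 (mod f). Check: (2x^3 + x^2 + 3x + 3)·(4x + 4) = 3x^4 + 2x^3 + x^2 + 4x + 2 ≡ 1 (mod x^4 + 4x^3 + 2x^2 + 3x + 2).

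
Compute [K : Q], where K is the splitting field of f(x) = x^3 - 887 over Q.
[K : Q] = 6

The roots of x^3 - 887 are ∛887, ω∛887, ω^2∛887 where ω = e^(2πi/3) is a primitive cube root of unity, so K = Q(∛887, ω). Now [Q(∛887):Q] = 3 (since 887 is not a perfect cube, x^3 - 887 is irreducible) and [Q(ω):Q] = 2. Both 2 and 3 divide [K:Q], and [K:Q] ≤ 3·2 = 6, so [K:Q] = 6. (Equivalently: Q(∛887) ⊂ R but ω ∉ R, so [K : Q(∛887)] = 2.)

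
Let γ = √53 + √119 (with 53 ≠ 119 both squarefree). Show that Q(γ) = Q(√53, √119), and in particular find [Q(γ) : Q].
[Q(γ) : Q] = 4 (equivalently, Q(γ) = Q(√53, √119))

Obviously Q(γ) ⊆ Q(√53, √119), and [Q(√53, √119):Q] = 4 (since 53, 119 are distinct squarefree integers > 1 with 6307 not a perfect square). To show equality we compute the minimal polynomial of γ. From γ = √53 + √119: γ^2 = 53 + 2√(6307) + 119 = 172 + 2√(6307), so γ^2 - 172 = 2√(6307); squaring, (γ^2 - 172)^2 = 4·6307, i.e. γ^4 - 344γ^2 + 29584 - 25228 = 0, i.e. γ^4 - 344γ^2 + 4356 = 0. So γ is a root of x^4 - 344x^2 + 4356. This polynomial is irreducible over Q: it has no rational root (each ±√53 ± √119 is irrational), and any factorization into two quadratics over Q would force √(6307) ∈ Q (pairing opposite roots) or √53, √119 ∈ Q (other pairings), all impossible. Hence [Q(γ):Q] = 4 = [Q(√53, √119):Q], so Q(γ) = Q(√53, √119).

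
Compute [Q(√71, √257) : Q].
[Q(√71, √257) : Q] = 4

[Q(√71):Q] = 2 (min poly x^2 - 71, irreducible since 71 is squarefree > 1). For the top step, suppose √257 ∈ Q(√71), say √257 = c + d√71 with c, d ∈ Q. Squaring: 257 = c^2 + 71d^2 + 2cd√71. Since √71 ∉ Q this forces 2cd = 0. If d = 0 then √257 = c ∈ Q, contradicting 257 squarefree > 1. If c = 0 then 257 = 71d^2, so 71·257 = (71d)^2 is a perfect square in Q — but 71·257 = 18247 is not a perfect square (since 71 and 257 are distinct squarefree integers). Contradiction. Hence √257 ∉ Q(√71), so x^2 - 257 stays irreducible over Q(√71) and [Q(√71, √257) : Q(√71)] = 2. By the tower law, [Q(√71, √257) : Q] = 2 · 2 = 4.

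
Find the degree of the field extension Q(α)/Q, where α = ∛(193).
[Q(α):Q] = 3

The minimal polynomial of α is x^3 - 193, irreducible over Q since 193 is not a perfect cube (so x^3 - 193 has no rational root). Hence [Q(α):Q] = deg(m_α) = 3.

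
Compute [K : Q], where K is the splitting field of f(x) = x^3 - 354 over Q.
[K : Q] = 6

The roots of x^3 - 354 are ∛354, ω∛354, ω^2∛354 where ω = e^(2πi/3) is a primitive cube root of unity, so K = Q(∛354, ω). Now [Q(∛354):Q] = 3 (since 354 is not a perfect cube, x^3 - 354 is irreducible) and [Q(ω):Q] = 2. Both 2 and 3 divide [K:Q], and [K:Q] ≤ 3·2 = 6, so [K:Q] = 6. (Equivalently: Q(∛354) ⊂ R but ω ∉ R, so [K : Q(∛354)] = 2.)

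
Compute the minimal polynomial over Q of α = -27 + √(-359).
m_α(x) = x^2 + 54x + 1088

From α + 27 = √(-359), squaring gives (α + 27)^2 = -359, i.e. α^2 + 54α + 729 = -359, so α^2 + 54α + 1088 = 0. The discriminant of x^2 + 54x + 1088 is (54)^2 - 4·(1088) = 2916 - 4352 = -1436, and 4·(-359) is not a perfect square in Q since -359 is squarefree and ≠ 1. Hence x^2 + 54x + 1088 is irreducible over Q and is the minimal polynomial of α.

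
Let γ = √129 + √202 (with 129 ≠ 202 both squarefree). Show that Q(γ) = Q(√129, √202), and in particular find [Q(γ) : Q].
[Q(γ) : Q] = 4 (equivalently, Q(γ) = Q(√129, √202))

Obviously Q(γ) ⊆ Q(√129, √202), and [Q(√129, √202):Q] = 4 (since 129, 202 are distinct squarefree integers > 1 with 26058 not a perfect square). To show equality we compute the minimal polynomial of γ. From γ = √129 + √202: γ^2 = 129 + 2√(26058) + 202 = 331 + 2√(26058), so γ^2 - 331 = 2√(26058); squaring, (γ^2 - 331)^2 = 4·26058, i.e. γ^4 - 662γ^2 + 109561 - 104232 = 0, i.e. γ^4 - 662γ^2 + 5329 = 0. So γ is a root of x^4 - 662x^2 + 5329. This polynomial is irreducible over Q: it has no rational root (each ±√129 ± √202 is irrational), and any factorization into two quadratics over Q would force √(26058) ∈ Q (pairing opposite roots) or √129, √202 ∈ Q (other pairings), all impossible. Hence [Q(γ):Q] = 4 = [Q(√129, √202):Q], so Q(γ) = Q(√129, √202).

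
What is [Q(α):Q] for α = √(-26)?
[Q(α):Q] = 2

[Q(α):Q] equals the degree of the minimal polynomial of α. Here α^2 = -26 and x^2 + 26 is irreducible (d = -26 is squarefree, ≠ 1, hence not a square), so deg(m_α) = 2. Thus [Q(α):Q] = 2.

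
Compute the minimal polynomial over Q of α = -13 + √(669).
m_α(x) = x^2 + 26x - 500

From α + 13 = √(669), squaring gives (α + 13)^2 = 669, i.e. α^2 + 26α + 169 = 669, so α^2 + 26α - 500 = 0. The discriminant of x^2 + 26x - 500 is (26)^2 - 4·(-500) = 676 + 2000 = 2676, and 4·(669) is not a perfect square in Q since 669 is squarefree and ≠ 1. Hence x^2 + 26x - 500 is irreducible over Q and is the minimal polynomial of α.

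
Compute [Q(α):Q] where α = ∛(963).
[Q(α):Q] = 3

The minimal polynomial of α is x^3 - 963, irreducible over Q since 963 is not a perfect cube (so x^3 - 963 has no rational root). Hence [Q(α):Q] = deg(m_α) = 3.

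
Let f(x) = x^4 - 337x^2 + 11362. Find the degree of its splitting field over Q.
[K : Q] = 4

Solving the quadratic in x^2: x^2 = (337 ± √(337^2 - 4·11362))/2 = (337 ± √68121)/2 = (337 ± 261)/2, giving x^2 = 38 or x^2 = 299. So f(x) = (x^2 - 38)(x^2 - 299) and the roots of f are ±√38, ±√299. Hence the splitting field is K = Q(√38, √299). Since 38 and 299 are distinct squarefree integers > 1, their product 11362 is not a perfect square, so √299 ∉ Q(√38). By the tower law [K:Q] = [Q(√38,√299):Q(√38)] · [Q(√38):Q] = 2 · 2 = 4.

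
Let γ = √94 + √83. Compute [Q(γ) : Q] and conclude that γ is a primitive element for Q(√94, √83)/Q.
[Q(γ) : Q] = 4 (equivalently, Q(γ) = Q(√94, √83))

Obviously Q(γ) ⊆ Q(√94, √83), and [Q(√94, √83):Q] = 4 (since 94, 83 are distinct squarefree integers > 1 with 7802 not a perfect square). To show equality we compute the minimal polynomial of γ. From γ = √94 + √83: γ^2 = 94 + 2√(7802) + 83 = 177 + 2√(7802), so γ^2 - 177 = 2√(7802); squaring, (γ^2 - 177)^2 = 4·7802, i.e. γ^4 - 354γ^2 + 31329 - 31208 = 0, i.e. γ^4 - 354γ^2 + 121 = 0. So γ is a root of x^4 - 354x^2 + 121. This polynomial is irreducible over Q: it has no rational root (each ±√94 ± √83 is irrational), and any factorization into two quadratics over Q would force √(7802) ∈ Q (pairing opposite roots) or √94, √83 ∈ Q (other pairings), all impossible. Hence [Q(γ):Q] = 4 = [Q(√94, √83):Q], so Q(γ) = Q(√94, √83).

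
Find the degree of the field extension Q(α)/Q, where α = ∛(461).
[Q(α):Q] = 3

The minimal polynomial of α is x^3 - 461, irreducible over Q since 461 is not a perfect cube (so x^3 - 461 has no rational root). Hence [Q(α):Q] = deg(m_α) = 3.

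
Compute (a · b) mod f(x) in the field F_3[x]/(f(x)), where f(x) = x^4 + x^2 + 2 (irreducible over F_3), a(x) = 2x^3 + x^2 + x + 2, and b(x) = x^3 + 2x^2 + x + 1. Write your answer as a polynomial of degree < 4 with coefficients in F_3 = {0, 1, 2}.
a · b ≡ 2x^3 + 2x^2 + 2x + 2 (mod f(x))

Multiply in F_3[x]: a(x)·b(x) = (2x^3 + x^2 + x + 2)·(x^3 + 2x^2 + x + 1) = 2x^6 + 2x^5 + 2x^4 + x^3 + 2. This has degree ≥ 4, so divide by f(x) over F_3: 2x^6 + 2x^5 + 2x^4 + x^3 + 2 = (2x^2 + 2x)·(x^4 + x^2 + 2) + (2x^3 + 2x^2 + 2x + 2). Hence a·b ≡ 2x^3 + 2x^2 + 2x + 2 (mod f). (F_3[x]/(f) is a field with 3^4 = 81 elements since f is irreducible of degree 4.)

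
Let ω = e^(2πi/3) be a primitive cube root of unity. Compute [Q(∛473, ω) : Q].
[Q(∛473, ω) : Q] = 6

[Q(∛473):Q] = 3 (min poly x^3 - 473, irreducible since 473 is not a perfect cube). [Q(ω):Q] = 2 (min poly x^2 + x + 1). Since Q(∛473) ⊂ R and ω ∉ R, we have ω ∉ Q(∛473), so x^2 + x + 1 remains irreducible over Q(∛473) and [Q(∛473, ω) : Q(∛473)] = 2. By the tower law, [Q(∛473, ω) : Q] = 3 · 2 = 6. (In fact Q(∛473, ω) is the splitting field of x^3 - 473 over Q.)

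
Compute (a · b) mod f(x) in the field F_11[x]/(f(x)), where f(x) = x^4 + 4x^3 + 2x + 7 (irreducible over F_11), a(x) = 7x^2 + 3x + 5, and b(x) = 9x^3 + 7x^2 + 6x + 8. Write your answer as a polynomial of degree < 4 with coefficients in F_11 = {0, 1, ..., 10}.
a · b ≡ 9x^3 + 5x^2 + 9x + 7 (mod f(x))

Multiply in F_11[x]: a(x)·b(x) = (7x^2 + 3x + 5)·(9x^3 + 7x^2 + 6x + 8) = 8x^5 + 10x^4 + 9x^3 + 10x^2 + 10x + 7. This has degree ≥ 4, so divide by f(x) over F_11: 8x^5 + 10x^4 + 9x^3 + 10x^2 + 10x + 7 = (8x)·(x^4 + 4x^3 + 2x + 7) + (9x^3 + 5x^2 + 9x + 7). Hence a·b ≡ 9x^3 + 5x^2 + 9x + 7 (mod f). (F_11[x]/(f) is a field with 11^4 = 14641 elements since f is irreducible of degree 4.)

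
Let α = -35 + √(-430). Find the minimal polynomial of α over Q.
m_α(x) = x^2 + 70x + 1655

From α + 35 = √(-430), squaring gives (α + 35)^2 = -430, i.e. α^2 + 70α + 1225 = -430, so α^2 + 70α + 1655 = 0. The discriminant of x^2 + 70x + 1655 is (70)^2 - 4·(1655) = 4900 - 6620 = -1720, and 4·(-430) is not a perfect square in Q since -430 is squarefree and ≠ 1. Hence x^2 + 70x + 1655 is irreducible over Q and is the minimal polynomial of α.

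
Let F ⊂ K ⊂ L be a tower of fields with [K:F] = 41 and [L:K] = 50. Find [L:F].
[L:F] = 2050

The tower law says that for any tower of field extensions F ⊂ K ⊂ L with finite degrees, [L:F] = [L:K] · [K:F]. Here this gives [L:F] = 50 · 41 = 2050.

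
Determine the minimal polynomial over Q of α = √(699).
m_α(x) = x^2 - 699

α satisfies α^2 - 699 = 0, so x^2 - 699 annihilates α. Since d = 699 is squarefree and ≠ 1, it is not a perfect square in Q, so x^2 - 699 has no rational root and is therefore irreducible over Q (a degree-2 polynomial over a field is irreducible iff it has no root). Hence m_α(x) = x^2 - 699.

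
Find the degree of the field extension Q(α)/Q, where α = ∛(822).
[Q(α):Q] = 3

The minimal polynomial of α is x^3 - 822, irreducible over Q since 822 is not a perfect cube (so x^3 - 822 has no rational root). Hence [Q(α):Q] = deg(m_α) = 3.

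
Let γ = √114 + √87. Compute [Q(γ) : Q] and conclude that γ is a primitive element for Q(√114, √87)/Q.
[Q(γ) : Q] = 4 (equivalently, Q(γ) = Q(√114, √87))

Obviously Q(γ) ⊆ Q(√114, √87), and [Q(√114, √87):Q] = 4 (since 114, 87 are distinct squarefree integers > 1 with 9918 not a perfect square). To show equality we compute the minimal polynomial of γ. From γ = √114 + √87: γ^2 = 114 + 2√(9918) + 87 = 201 + 2√(9918), so γ^2 - 201 = 2√(9918); squaring, (γ^2 - 201)^2 = 4·9918, i.e. γ^4 - 402γ^2 + 40401 - 39672 = 0, i.e. γ^4 - 402γ^2 + 729 = 0. So γ is a root of x^4 - 402x^2 + 729. This polynomial is irreducible over Q: it has no rational root (each ±√114 ± √87 is irrational), and any factorization into two quadratics over Q would force √(9918) ∈ Q (pairing opposite roots) or √114, √87 ∈ Q (other pairings), all impossible. Hence [Q(γ):Q] = 4 = [Q(√114, √87):Q], so Q(γ) = Q(√114, √87).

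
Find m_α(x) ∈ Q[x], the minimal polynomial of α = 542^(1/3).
m_α(x) = x^3 - 542

α satisfies α^3 = 542, so x^3 - 542 annihilates α. By the rational root test, a rational root p/q (in lowest terms) of x^3 - 542 would satisfy p^3 = 542 q^3, forcing q = 1 and p^3 = 542; but 542 is not a perfect cube, contradiction. A monic cubic over Q with no rational root is irreducible (any nontrivial factorization would include a linear factor). Hence x^3 - 542 is the minimal polynomial of α, and in particular [Q(α):Q] = 3.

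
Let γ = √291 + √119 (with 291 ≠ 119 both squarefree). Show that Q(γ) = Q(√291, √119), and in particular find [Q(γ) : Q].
[Q(γ) : Q] = 4 (equivalently, Q(γ) = Q(√291, √119))

Obviously Q(γ) ⊆ Q(√291, √119), and [Q(√291, √119):Q] = 4 (since 291, 119 are distinct squarefree integers > 1 with 34629 not a perfect square). To show equality we compute the minimal polynomial of γ. From γ = √291 + √119: γ^2 = 291 + 2√(34629) + 119 = 410 + 2√(34629), so γ^2 - 410 = 2√(34629); squaring, (γ^2 - 410)^2 = 4·34629, i.e. γ^4 - 820γ^2 + 168100 - 138516 = 0, i.e. γ^4 - 820γ^2 + 29584 = 0. So γ is a root of x^4 - 820x^2 + 29584. This polynomial is irreducible over Q: it has no rational root (each ±√291 ± √119 is irrational), and any factorization into two quadratics over Q would force √(34629) ∈ Q (pairing opposite roots) or √291, √119 ∈ Q (other pairings), all impossible. Hence [Q(γ):Q] = 4 = [Q(√291, √119):Q], so Q(γ) = Q(√291, √119).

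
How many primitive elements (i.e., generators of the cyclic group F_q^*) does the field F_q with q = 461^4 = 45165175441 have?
There are φ(45165175440) = 8976844800 primitive elements

F_q^* is cyclic of order q - 1 = 45165175440. A cyclic group of order m has exactly φ(m) generators. Here m = 45165175440 = 2^4 · 3 · 5 · 7 · 11 · 23 · 106261, so the number of primitive elements is φ(45165175440) = 8976844800.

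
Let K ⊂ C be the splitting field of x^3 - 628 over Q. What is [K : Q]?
[K : Q] = 6

The roots of x^3 - 628 are ∛628, ω∛628, ω^2∛628 where ω = e^(2πi/3) is a primitive cube root of unity, so K = Q(∛628, ω). Now [Q(∛628):Q] = 3 (since 628 is not a perfect cube, x^3 - 628 is irreducible) and [Q(ω):Q] = 2. Both 2 and 3 divide [K:Q], and [K:Q] ≤ 3·2 = 6, so [K:Q] = 6. (Equivalently: Q(∛628) ⊂ R but ω ∉ R, so [K : Q(∛628)] = 2.)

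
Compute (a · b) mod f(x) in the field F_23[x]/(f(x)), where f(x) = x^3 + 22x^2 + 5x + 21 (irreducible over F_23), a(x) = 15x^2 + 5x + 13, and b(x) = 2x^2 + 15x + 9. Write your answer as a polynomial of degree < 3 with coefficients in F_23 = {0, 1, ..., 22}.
a · b ≡ 6x^2 + 10x + 3 (mod f(x))

Multiply in F_23[x]: a(x)·b(x) = (15x^2 + 5x + 13)·(2x^2 + 15x + 9) = 7x^4 + 5x^3 + 6x^2 + 10x + 2. This has degree ≥ 3, so divide by f(x) over F_23: 7x^4 + 5x^3 + 6x^2 + 10x + 2 = (7x + 12)·(x^3 + 22x^2 + 5x + 21) + (6x^2 + 10x + 3). Hence a·b ≡ 6x^2 + 10x + 3 (mod f). (F_23[x]/(f) is a field with 23^3 = 12167 elements since f is irreducible of degree 3.)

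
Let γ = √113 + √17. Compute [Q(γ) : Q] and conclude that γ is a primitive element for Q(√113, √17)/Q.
[Q(γ) : Q] = 4 (equivalently, Q(γ) = Q(√113, √17))

Obviously Q(γ) ⊆ Q(√113, √17), and [Q(√113, √17):Q] = 4 (since 113, 17 are distinct squarefree integers > 1 with 1921 not a perfect square). To show equality we compute the minimal polynomial of γ. From γ = √113 + √17: γ^2 = 113 + 2√(1921) + 17 = 130 + 2√(1921), so γ^2 - 130 = 2√(1921); squaring, (γ^2 - 130)^2 = 4·1921, i.e. γ^4 - 260γ^2 + 16900 - 7684 = 0, i.e. γ^4 - 260γ^2 + 9216 = 0. So γ is a root of x^4 - 260x^2 + 9216. This polynomial is irreducible over Q: it has no rational root (each ±√113 ± √17 is irrational), and any factorization into two quadratics over Q would force √(1921) ∈ Q (pairing opposite roots) or √113, √17 ∈ Q (other pairings), all impossible. Hence [Q(γ):Q] = 4 = [Q(√113, √17):Q], so Q(γ) = Q(√113, √17).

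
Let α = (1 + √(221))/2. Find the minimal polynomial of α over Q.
m_α(x) = x^2 - x - 55

From 2α - 1 = √(221), squaring gives (2α - 1)^2 = 221, i.e. 4α^2 - 4α + 1 = 221, so α^2 - α + (1 - 221)/4 = 0. Since 221 ≡ 1 (mod 4), (1 - 221)/4 = -55 ∈ Z. The polynomial x^2 - x - 55 has discriminant 1 - 4·(-55) = 221, which is not a perfect square in Q (d = 221 is squarefree and ≠ 1), so x^2 - x - 55 is irreducible over Q. It is the minimal polynomial of α.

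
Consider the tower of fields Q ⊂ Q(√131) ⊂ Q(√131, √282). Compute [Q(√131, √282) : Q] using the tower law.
[Q(√131, √282) : Q] = 4

[Q(√131):Q] = 2 (min poly x^2 - 131, irreducible since 131 is squarefree > 1). For the top step, suppose √282 ∈ Q(√131), say √282 = c + d√131 with c, d ∈ Q. Squaring: 282 = c^2 + 131d^2 + 2cd√131. Since √131 ∉ Q this forces 2cd = 0. If d = 0 then √282 = c ∈ Q, contradicting 282 squarefree > 1. If c = 0 then 282 = 131d^2, so 131·282 = (131d)^2 is a perfect square in Q — but 131·282 = 36942 is not a perfect square (since 131 and 282 are distinct squarefree integers). Contradiction. Hence √282 ∉ Q(√131), so x^2 - 282 stays irreducible over Q(√131) and [Q(√131, √282) : Q(√131)] = 2. By the tower law, [Q(√131, √282) : Q] = 2 · 2 = 4.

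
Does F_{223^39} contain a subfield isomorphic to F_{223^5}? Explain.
No: F_{223^5} is not a subfield of F_{223^39}

F_{p^m} embeds in F_{p^n} iff m | n. Here 5 ∤ 39 (since 39 = 7·5 + 4 with remainder 4 ≠ 0), so F_{223^5} is not a subfield of F_{223^39}. Equivalently: if it were, the tower law would give 5 = [F_{223^5}:F_223] dividing [F_{223^39}:F_223] = 39, contradiction.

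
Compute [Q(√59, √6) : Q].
[Q(√59, √6) : Q] = 4

[Q(√59):Q] = 2 (min poly x^2 - 59, irreducible since 59 is squarefree > 1). For the top step, suppose √6 ∈ Q(√59), say √6 = c + d√59 with c, d ∈ Q. Squaring: 6 = c^2 + 59d^2 + 2cd√59. Since √59 ∉ Q this forces 2cd = 0. If d = 0 then √6 = c ∈ Q, contradicting 6 squarefree > 1. If c = 0 then 6 = 59d^2, so 59·6 = (59d)^2 is a perfect square in Q — but 59·6 = 354 is not a perfect square (since 59 and 6 are distinct squarefree integers). Contradiction. Hence √6 ∉ Q(√59), so x^2 - 6 stays irreducible over Q(√59) and [Q(√59, √6) : Q(√59)] = 2. By the tower law, [Q(√59, √6) : Q] = 2 · 2 = 4.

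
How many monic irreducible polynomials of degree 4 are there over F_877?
There are 147889662378 monic irreducible polynomials of degree 4 over F_877

Each element of F_{877^4} that lies in no proper subfield is a root of exactly one monic irreducible of degree 4 over F_877, and each such polynomial has 4 distinct roots in F_{877^4}. By Möbius inversion the count is N_877(4) = (1/4) Σ_{d|4} μ(4/d) · 877^d = (1/4)(μ(4)·877^1 + μ(2)·877^2 + μ(1)·877^4) = 591558649512/4 = 147889662378.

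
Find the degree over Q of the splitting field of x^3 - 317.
[K : Q] = 6

The roots of x^3 - 317 are ∛317, ω∛317, ω^2∛317 where ω = e^(2πi/3) is a primitive cube root of unity, so K = Q(∛317, ω). Now [Q(∛317):Q] = 3 (since 317 is not a perfect cube, x^3 - 317 is irreducible) and [Q(ω):Q] = 2. Both 2 and 3 divide [K:Q], and [K:Q] ≤ 3·2 = 6, so [K:Q] = 6. (Equivalently: Q(∛317) ⊂ R but ω ∉ R, so [K : Q(∛317)] = 2.)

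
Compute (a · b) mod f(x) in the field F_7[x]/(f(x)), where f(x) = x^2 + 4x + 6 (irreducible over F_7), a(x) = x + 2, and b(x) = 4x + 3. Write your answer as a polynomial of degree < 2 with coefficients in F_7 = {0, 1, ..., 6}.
a · b ≡ 2x + 3 (mod f(x))

Multiply in F_7[x]: a(x)·b(x) = (x + 2)·(4x + 3) = 4x^2 + 4x + 6. This has degree ≥ 2, so divide by f(x) over F_7: 4x^2 + 4x + 6 = (4)·(x^2 + 4x + 6) + (2x + 3). Hence a·b ≡ 2x + 3 (mod f). (F_7[x]/(f) is a field with 7^2 = 49 elements since f is irreducible of degree 2.)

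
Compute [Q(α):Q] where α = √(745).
[Q(α):Q] = 2

[Q(α):Q] equals the degree of the minimal polynomial of α. Here α^2 = 745 and x^2 - 745 is irreducible (d = 745 is squarefree, ≠ 1, hence not a square), so deg(m_α) = 2. Thus [Q(α):Q] = 2.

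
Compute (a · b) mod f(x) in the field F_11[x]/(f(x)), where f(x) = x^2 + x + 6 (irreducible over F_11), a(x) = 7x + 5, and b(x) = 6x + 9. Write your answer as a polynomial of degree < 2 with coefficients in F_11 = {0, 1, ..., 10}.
a · b ≡ 7x + 2 (mod f(x))

Multiply in F_11[x]: a(x)·b(x) = (7x + 5)·(6x + 9) = 9x^2 + 5x + 1. This has degree ≥ 2, so divide by f(x) over F_11: 9x^2 + 5x + 1 = (9)·(x^2 + x + 6) + (7x + 2). Hence a·b ≡ 7x + 2 (mod f). (F_11[x]/(f) is a field with 11^2 = 121 elements since f is irreducible of degree 2.)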